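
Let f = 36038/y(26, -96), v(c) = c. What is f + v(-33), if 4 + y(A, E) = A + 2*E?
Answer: -20824/85 ≈ -244.99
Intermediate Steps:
y(A, E) = -4 + A + 2*E (y(A, E) = -4 + (A + 2*E) = -4 + A + 2*E)
f = -18019/85 (f = 36038/(-4 + 26 + 2*(-96)) = 36038/(-4 + 26 - 192) = 36038/(-170) = 36038*(-1/170) = -18019/85 ≈ -211.99)
f + v(-33) = -18019/85 - 33 = -20824/85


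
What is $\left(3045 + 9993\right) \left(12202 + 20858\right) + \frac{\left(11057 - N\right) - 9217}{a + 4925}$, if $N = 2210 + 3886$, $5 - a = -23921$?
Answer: $\frac{12435827710024}{28851} \approx 4.3104 \cdot 10^{8}$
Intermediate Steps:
$a = 23926$ ($a = 5 - -23921 = 5 + 23921 = 23926$)
$N = 6096$
$\left(3045 + 9993\right) \left(12202 + 20858\right) + \frac{\left(11057 - N\right) - 9217}{a + 4925} = \left(3045 + 9993\right) \left(12202 + 20858\right) + \frac{\left(11057 - 6096\right) - 9217}{23926 + 4925} = 13038 \cdot 33060 + \frac{\left(11057 - 6096\right) - 9217}{28851} = 431036280 + \left(4961 - 9217\right) \frac{1}{28851} = 431036280 - \frac{4256}{28851} = \frac{12435827710024}{28851}$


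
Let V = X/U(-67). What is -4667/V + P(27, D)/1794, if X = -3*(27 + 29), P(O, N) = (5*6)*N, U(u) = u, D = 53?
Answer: -93449491/50232 ≈ -1860.4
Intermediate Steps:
P(O, N) = 30*N
X = -168 (X = -3*56 = -168)
V = 168/67 (V = -168/(-67) = -168*(-1/67) = 168/67 ≈ 2.5075)
-4667/V + P(27, D)/1794 = -4667/168/67 + (30*53)/1794 = -4667*67/168 + 1590*(1/1794) = -312689/168 + 265/299 = -93449491/50232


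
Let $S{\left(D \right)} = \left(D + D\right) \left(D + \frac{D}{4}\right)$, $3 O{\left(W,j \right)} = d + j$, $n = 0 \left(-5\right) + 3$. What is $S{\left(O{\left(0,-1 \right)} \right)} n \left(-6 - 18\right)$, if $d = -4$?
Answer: $-500$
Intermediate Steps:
$n = 3$ ($n = 0 + 3 = 3$)
$O{\left(W,j \right)} = - \frac{4}{3} + \frac{j}{3}$ ($O{\left(W,j \right)} = \frac{-4 + j}{3} = - \frac{4}{3} + \frac{j}{3}$)
$S{\left(D \right)} = \frac{5 D^{2}}{2}$ ($S{\left(D \right)} = 2 D \left(D + D \frac{1}{4}\right) = 2 D \left(D + \frac{D}{4}\right) = 2 D \frac{5 D}{4} = \frac{5 D^{2}}{2}$)
$S{\left(O{\left(0,-1 \right)} \right)} n \left(-6 - 18\right) = \frac{5 \left(- \frac{4}{3} + \frac{1}{3} \left(-1\right)\right)^{2}}{2} \cdot 3 \left(-6 - 18\right) = \frac{5 \left(- \frac{4}{3} - \frac{1}{3}\right)^{2}}{2} \cdot 3 \left(-24\right) = \frac{5 \left(- \frac{5}{3}\right)^{2}}{2} \cdot 3 \left(-24\right) = \frac{5}{2} \cdot \frac{25}{9} \cdot 3 \left(-24\right) = \frac{125}{18} \cdot 3 \left(-24\right) = \frac{125}{6} \left(-24\right) = -500$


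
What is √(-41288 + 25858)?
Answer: I*√15430 ≈ 124.22*I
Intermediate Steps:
√(-41288 + 25858) = √(-15430) = I*√15430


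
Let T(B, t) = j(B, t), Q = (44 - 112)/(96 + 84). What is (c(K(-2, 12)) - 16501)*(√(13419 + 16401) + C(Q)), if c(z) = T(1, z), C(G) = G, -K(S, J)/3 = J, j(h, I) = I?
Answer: 281129/45 - 33074*√7455 ≈ -2.8494e+6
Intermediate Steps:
K(S, J) = -3*J
Q = -17/45 (Q = -68/180 = -68*1/180 = -17/45 ≈ -0.37778)
T(B, t) = t
c(z) = z
(c(K(-2, 12)) - 16501)*(√(13419 + 16401) + C(Q)) = (-3*12 - 16501)*(√(13419 + 16401) - 17/45) = (-36 - 16501)*(√29820 - 17/45) = -16537*(2*√7455 - 17/45) = -16537*(-17/45 + 2*√7455) = 281129/45 - 33074*√7455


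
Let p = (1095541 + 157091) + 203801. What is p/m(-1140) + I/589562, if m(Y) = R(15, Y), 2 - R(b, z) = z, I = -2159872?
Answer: 428095489261/336639902 ≈ 1271.7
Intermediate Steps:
R(b, z) = 2 - z
p = 1456433 (p = 1252632 + 203801 = 1456433)
m(Y) = 2 - Y
p/m(-1140) + I/589562 = 1456433/(2 - 1*(-1140)) - 2159872/589562 = 1456433/(2 + 1140) - 2159872*1/589562 = 1456433/1142 - 1079936/294781 = 428095489261/336639902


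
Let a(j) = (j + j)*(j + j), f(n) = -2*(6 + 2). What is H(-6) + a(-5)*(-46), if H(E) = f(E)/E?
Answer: -13792/3 ≈ -4597.3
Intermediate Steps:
f(n) = -16 (f(n) = -2*8 = -16)
H(E) = -16/E
a(j) = 4*j**2 (a(j) = (2*j)*(2*j) = 4*j**2)
H(-6) + a(-5)*(-46) = -16/(-6) + (4*(-5)**2)*(-46) = -16*(-1/6) + (4*25)*(-46) = 8/3 + 100*(-46) = 8/3 - 4600 = -13792/3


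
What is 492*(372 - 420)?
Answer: -23616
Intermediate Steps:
492*(372 - 420) = 492*(-48) = -23616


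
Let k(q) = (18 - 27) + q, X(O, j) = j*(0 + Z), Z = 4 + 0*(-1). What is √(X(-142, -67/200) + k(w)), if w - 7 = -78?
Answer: 7*I*√166/10 ≈ 9.0189*I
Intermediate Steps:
w = -71 (w = 7 - 78 = -71)
Z = 4 (Z = 4 + 0 = 4)
X(O, j) = 4*j (X(O, j) = j*(0 + 4) = j*4 = 4*j)
k(q) = -9 + q
√(X(-142, -67/200) + k(w)) = √(4*(-67/200) + (-9 - 71)) = √(4*(-67*1/200) - 80) = √(4*(-67/200) - 80) = √(-67/50 - 80) = √(-4067/50) = 7*I*√166/10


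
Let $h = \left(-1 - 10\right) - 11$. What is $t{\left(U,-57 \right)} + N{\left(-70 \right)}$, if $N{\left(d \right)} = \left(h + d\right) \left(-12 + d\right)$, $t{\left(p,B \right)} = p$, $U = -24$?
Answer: $7520$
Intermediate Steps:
$h = -22$ ($h = -11 - 11 = -22$)
$N{\left(d \right)} = \left(-22 + d\right) \left(-12 + d\right)$
$t{\left(U,-57 \right)} + N{\left(-70 \right)} = -24 + \left(264 + \left(-70\right)^{2} - -2380\right) = -24 + \left(264 + 4900 + 2380\right) = -24 + 7544 = 7520$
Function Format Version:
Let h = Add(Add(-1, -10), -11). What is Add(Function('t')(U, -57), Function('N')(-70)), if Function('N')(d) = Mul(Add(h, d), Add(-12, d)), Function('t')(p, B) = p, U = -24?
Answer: 7520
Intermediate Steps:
h = -22 (h = Add(-11, -11) = -22)
Function('N')(d) = Mul(Add(-22, d), Add(-12, d))
Add(Function('t')(U, -57), Function('N')(-70)) = Add(-24, Add(264, Pow(-70, 2), Mul(-34, -70))) = Add(-24, Add(264, 4900, 2380)) = Add(-24, 7544) = 7520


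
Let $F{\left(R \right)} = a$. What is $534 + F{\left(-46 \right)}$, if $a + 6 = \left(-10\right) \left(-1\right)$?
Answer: $538$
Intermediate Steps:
$a = 4$ ($a = -6 - -10 = -6 + 10 = 4$)
$F{\left(R \right)} = 4$
$534 + F{\left(-46 \right)} = 534 + 4 = 538$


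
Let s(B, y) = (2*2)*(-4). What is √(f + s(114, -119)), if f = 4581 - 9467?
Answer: I*√4902 ≈ 70.014*I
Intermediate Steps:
s(B, y) = -16 (s(B, y) = 4*(-4) = -16)
f = -4886
√(f + s(114, -119)) = √(-4886 - 16) = √(-4902) = I*√4902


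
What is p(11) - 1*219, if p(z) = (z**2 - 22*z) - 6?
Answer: -346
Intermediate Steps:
p(z) = -6 + z**2 - 22*z
p(11) - 1*219 = (-6 + 11**2 - 22*11) - 1*219 = (-6 + 121 - 242) - 219 = -127 - 219 = -346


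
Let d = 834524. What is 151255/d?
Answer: 151255/834524 ≈ 0.18125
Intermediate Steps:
151255/d = 151255/834524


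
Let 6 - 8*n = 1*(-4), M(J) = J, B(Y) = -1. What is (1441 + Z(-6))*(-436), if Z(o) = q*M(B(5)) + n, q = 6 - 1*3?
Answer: -627513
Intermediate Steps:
q = 3 (q = 6 - 3 = 3)
n = 5/4 (n = 3/4 - (-4)/8 = 3/4 - 1/8*(-4) = 3/4 + 1/2 = 5/4 ≈ 1.2500)
Z(o) = -7/4 (Z(o) = 3*(-1) + 5/4 = -3 + 5/4 = -7/4)
(1441 + Z(-6))*(-436) = (1441 - 7/4)*(-436) = (5757/4)*(-436) = -627513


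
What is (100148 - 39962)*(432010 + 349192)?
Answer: 47017423572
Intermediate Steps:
(100148 - 39962)*(432010 + 349192) = 60186*781202 = 47017423572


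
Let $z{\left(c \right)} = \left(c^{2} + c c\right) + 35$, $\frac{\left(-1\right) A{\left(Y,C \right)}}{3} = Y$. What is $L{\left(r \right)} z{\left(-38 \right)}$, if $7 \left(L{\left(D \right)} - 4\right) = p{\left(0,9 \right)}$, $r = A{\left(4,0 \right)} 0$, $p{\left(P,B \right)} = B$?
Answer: $\frac{108151}{7} \approx 15450.0$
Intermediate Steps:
$A{\left(Y,C \right)} = - 3 Y$
$r = 0$ ($r = \left(-3\right) 4 \cdot 0 = \left(-12\right) 0 = 0$)
$L{\left(D \right)} = \frac{37}{7}$ ($L{\left(D \right)} = 4 + \frac{1}{7} \cdot 9 = 4 + \frac{9}{7} = \frac{37}{7}$)
$z{\left(c \right)} = 35 + 2 c^{2}$ ($z{\left(c \right)} = \left(c^{2} + c^{2}\right) + 35 = 2 c^{2} + 35 = 35 + 2 c^{2}$)
$L{\left(r \right)} z{\left(-38 \right)} = \frac{37 \left(35 + 2 \left(-38\right)^{2}\right)}{7} = \frac{37 \left(35 + 2 \cdot 1444\right)}{7} = \frac{37 \left(35 + 2888\right)}{7} = \frac{37}{7} \cdot 2923 = \frac{108151}{7}$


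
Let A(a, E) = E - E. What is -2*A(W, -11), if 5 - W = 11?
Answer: 0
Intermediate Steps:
W = -6 (W = 5 - 1*11 = 5 - 11 = -6)
A(a, E) = 0
-2*A(W, -11) = -2*0 = 0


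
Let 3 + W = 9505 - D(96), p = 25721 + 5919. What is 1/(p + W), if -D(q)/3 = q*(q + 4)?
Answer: 1/69942 ≈ 1.4298e-5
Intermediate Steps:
p = 31640
D(q) = -3*q*(4 + q) (D(q) = -3*q*(q + 4) = -3*q*(4 + q))
W = 38302 (W = -3 + (9505 - (-3)*96*(4 + 96)) = -3 + (9505 - (-3)*96*100) = -3 + (9505 - 1*(-28800)) = -3 + (9505 + 28800) = -3 + 38305 = 38302)
1/(p + W) = 1/(31640 + 38302) = 1/69942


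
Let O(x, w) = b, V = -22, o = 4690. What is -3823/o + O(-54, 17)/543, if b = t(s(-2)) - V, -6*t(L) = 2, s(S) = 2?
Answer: -5922817/7640010 ≈ -0.77524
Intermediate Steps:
t(L) = -1/3 (t(L) = -1/6*2 = -1/3)
b = 65/3 (b = -1/3 - 1*(-22) = -1/3 + 22 = 65/3 ≈ 21.667)
O(x, w) = 65/3
-3823/o + O(-54, 17)/543 = -3823/4690 + (65/3)/543 = -3823*1/4690 + (65/3)*(1/543) = -3823/4690 + 65/1629 = -5922817/7640010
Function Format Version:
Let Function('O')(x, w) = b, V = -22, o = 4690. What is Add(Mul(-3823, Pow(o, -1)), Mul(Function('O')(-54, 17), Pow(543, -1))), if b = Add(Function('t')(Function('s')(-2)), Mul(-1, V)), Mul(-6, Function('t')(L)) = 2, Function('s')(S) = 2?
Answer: Rational(-5922817, 7640010) ≈ -0.77524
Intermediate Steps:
Function('t')(L) = Rational(-1, 3) (Function('t')(L) = Mul(Rational(-1, 6), 2) = Rational(-1, 3))
b = Rational(65, 3) (b = Add(Rational(-1, 3), Mul(-1, -22)) = Add(Rational(-1, 3), 22) = Rational(65, 3) ≈ 21.667)
Function('O')(x, w) = Rational(65, 3)
Add(Mul(-3823, Pow(o, -1)), Mul(Function('O')(-54, 17), Pow(543, -1))) = Add(Mul(-3823, Pow(4690, -1)), Mul(Rational(65, 3), Pow(543, -1))) = Add(Mul(-3823, Rational(1, 4690)), Mul(Rational(65, 3), Rational(1, 543))) = Add(Rational(-3823, 4690), Rational(65, 1629)) = Rational(-5922817, 7640010)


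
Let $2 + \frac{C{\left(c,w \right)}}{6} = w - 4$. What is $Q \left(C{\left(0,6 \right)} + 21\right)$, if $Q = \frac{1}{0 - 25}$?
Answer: $- \frac{21}{25} \approx -0.84$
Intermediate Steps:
$C{\left(c,w \right)} = -36 + 6 w$ ($C{\left(c,w \right)} = -12 + 6 \left(w - 4\right) = -12 + 6 \left(-4 + w\right) = -12 + \left(-24 + 6 w\right) = -36 + 6 w$)
$Q = - \frac{1}{25}$ ($Q = \frac{1}{-25} = - \frac{1}{25} \approx -0.04$)
$Q \left(C{\left(0,6 \right)} + 21\right) = - \frac{\left(-36 + 6 \cdot 6\right) + 21}{25} = - \frac{\left(-36 + 36\right) + 21}{25} = - \frac{0 + 21}{25} = \left(- \frac{1}{25}\right) 21 = - \frac{21}{25}$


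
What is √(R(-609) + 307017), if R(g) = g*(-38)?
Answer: √330159 ≈ 574.59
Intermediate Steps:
R(g) = -38*g
√(R(-609) + 307017) = √(-38*(-609) + 307017) = √(23142 + 307017) = √330159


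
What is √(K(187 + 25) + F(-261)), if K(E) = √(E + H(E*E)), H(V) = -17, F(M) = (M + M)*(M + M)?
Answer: √(272484 + √195) ≈ 522.01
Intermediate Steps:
F(M) = 4*M² (F(M) = (2*M)*(2*M) = 4*M²)
K(E) = √(-17 + E) (K(E) = √(E - 17) = √(-17 + E))
√(K(187 + 25) + F(-261)) = √(√(-17 + (187 + 25)) + 4*(-261)²) = √(√(-17 + 212) + 4*68121) = √(√195 + 272484) = √(272484 + √195)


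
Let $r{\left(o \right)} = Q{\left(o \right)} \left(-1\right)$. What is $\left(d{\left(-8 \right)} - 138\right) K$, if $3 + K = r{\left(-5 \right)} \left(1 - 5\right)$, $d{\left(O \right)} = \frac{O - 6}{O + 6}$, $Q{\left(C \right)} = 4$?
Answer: $-1703$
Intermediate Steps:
$d{\left(O \right)} = \frac{-6 + O}{6 + O}$
$r{\left(o \right)} = -4$ ($r{\left(o \right)} = 4 \left(-1\right) = -4$)
$K = 13$ ($K = -3 - 4 \left(1 - 5\right) = -3 - -16 = -3 + 16 = 13$)
$\left(d{\left(-8 \right)} - 138\right) K = \left(\frac{-6 - 8}{6 - 8} - 138\right) 13 = \left(\frac{1}{-2} \left(-14\right) - 138\right) 13 = \left(\left(- \frac{1}{2}\right) \left(-14\right) - 138\right) 13 = \left(7 - 138\right) 13 = \left(-131\right) 13 = -1703$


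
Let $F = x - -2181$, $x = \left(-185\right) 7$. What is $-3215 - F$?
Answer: $-4101$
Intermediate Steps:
$x = -1295$
$F = 886$ ($F = -1295 - -2181 = -1295 + 2181 = 886$)
$-3215 - F = -3215 - 886 = -4101$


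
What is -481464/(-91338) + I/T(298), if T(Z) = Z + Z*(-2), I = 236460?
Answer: -1787858934/2268227 ≈ -788.22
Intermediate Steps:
T(Z) = -Z (T(Z) = Z - 2*Z = -Z)
-481464/(-91338) + I/T(298) = -481464/(-91338) + 236460/((-1*298)) = -481464*(-1/91338) + 236460/(-298) = 80244/15223 + 236460*(-1/298) = 80244/15223 - 118230/149 = -1787858934/2268227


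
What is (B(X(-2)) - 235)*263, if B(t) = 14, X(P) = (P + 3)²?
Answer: -58123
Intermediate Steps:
X(P) = (3 + P)²
(B(X(-2)) - 235)*263 = (14 - 235)*263 = -221*263 = -58123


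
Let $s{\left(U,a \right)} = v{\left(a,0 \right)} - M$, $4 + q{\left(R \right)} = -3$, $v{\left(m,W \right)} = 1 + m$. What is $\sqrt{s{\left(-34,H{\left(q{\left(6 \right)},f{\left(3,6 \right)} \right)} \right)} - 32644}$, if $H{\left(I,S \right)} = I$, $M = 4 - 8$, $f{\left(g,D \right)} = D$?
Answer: $i \sqrt{32646} \approx 180.68 i$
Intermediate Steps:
$q{\left(R \right)} = -7$ ($q{\left(R \right)} = -4 - 3 = -7$)
$M = -4$ ($M = 4 - 8 = -4$)
$s{\left(U,a \right)} = 5 + a$ ($s{\left(U,a \right)} = \left(1 + a\right) - -4 = \left(1 + a\right) + 4 = 5 + a$)
$\sqrt{s{\left(-34,H{\left(q{\left(6 \right)},f{\left(3,6 \right)} \right)} \right)} - 32644} = \sqrt{\left(5 - 7\right) - 32644} = \sqrt{-2 - 32644} = \sqrt{-32646} = i \sqrt{32646}$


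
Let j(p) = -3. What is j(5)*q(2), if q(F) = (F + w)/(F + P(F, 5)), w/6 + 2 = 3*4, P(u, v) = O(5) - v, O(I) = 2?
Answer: 186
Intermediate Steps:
P(u, v) = 2 - v
w = 60 (w = -12 + 6*(3*4) = -12 + 6*12 = -12 + 72 = 60)
q(F) = (60 + F)/(-3 + F) (q(F) = (F + 60)/(F + (2 - 1*5)) = (60 + F)/(F + (2 - 5)) = (60 + F)/(F - 3) = (60 + F)/(-3 + F))
j(5)*q(2) = -3*(60 + 2)/(-3 + 2) = -3*62/(-1) = -(-3)*62 = -3*(-62) = 186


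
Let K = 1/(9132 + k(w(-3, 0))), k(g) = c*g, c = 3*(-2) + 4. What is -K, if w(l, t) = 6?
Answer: -1/9120 ≈ -0.00010965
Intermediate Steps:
c = -2 (c = -6 + 4 = -2)
k(g) = -2*g
K = 1/9120 (K = 1/(9132 - 2*6) = 1/(9132 - 12) = 1/9120 ≈ 0.00010965)
-K = -1*1/9120 = -1/9120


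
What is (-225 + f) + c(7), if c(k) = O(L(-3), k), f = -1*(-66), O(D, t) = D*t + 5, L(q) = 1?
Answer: -147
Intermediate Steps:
O(D, t) = 5 + D*t
f = 66
c(k) = 5 + k (c(k) = 5 + 1*k = 5 + k)
(-225 + f) + c(7) = (-225 + 66) + (5 + 7) = -159 + 12 = -147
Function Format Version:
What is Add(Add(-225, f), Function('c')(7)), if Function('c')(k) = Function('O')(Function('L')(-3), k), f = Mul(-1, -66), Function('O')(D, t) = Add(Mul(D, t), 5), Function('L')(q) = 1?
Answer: -147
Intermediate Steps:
Function('O')(D, t) = Add(5, Mul(D, t))
f = 66
Function('c')(k) = Add(5, k) (Function('c')(k) = Add(5, Mul(1, k)) = Add(5, k))
Add(Add(-225, f), Function('c')(7)) = Add(Add(-225, 66), Add(5, 7)) = Add(-159, 12) = -147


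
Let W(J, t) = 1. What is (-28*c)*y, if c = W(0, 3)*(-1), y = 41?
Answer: 1148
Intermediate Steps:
c = -1 (c = 1*(-1) = -1)
(-28*c)*y = -28*(-1)*41 = 28*41 = 1148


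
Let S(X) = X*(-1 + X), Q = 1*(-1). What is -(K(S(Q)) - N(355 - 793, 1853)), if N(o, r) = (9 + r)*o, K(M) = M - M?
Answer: -815556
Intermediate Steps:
Q = -1
K(M) = 0
N(o, r) = o*(9 + r)
-(K(S(Q)) - N(355 - 793, 1853)) = -(0 - (355 - 793)*(9 + 1853)) = -(0 - (-438)*1862) = -(0 - 1*(-815556)) = -(0 + 815556) = -1*815556 = -815556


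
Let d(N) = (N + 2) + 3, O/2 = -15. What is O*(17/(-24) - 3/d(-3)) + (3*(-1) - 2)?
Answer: 245/4 ≈ 61.250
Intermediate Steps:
O = -30 (O = 2*(-15) = -30)
d(N) = 5 + N (d(N) = (2 + N) + 3 = 5 + N)
O*(17/(-24) - 3/d(-3)) + (3*(-1) - 2) = -30*(17/(-24) - 3/(5 - 3)) + (3*(-1) - 2) = -30*(17*(-1/24) - 3/2) + (-3 - 2) = -30*(-17/24 - 3*1/2) - 5 = -30*(-17/24 - 3/2) - 5 = -30*(-53/24) - 5 = 265/4 - 5 = 245/4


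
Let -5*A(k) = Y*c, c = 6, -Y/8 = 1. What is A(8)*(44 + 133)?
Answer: 8496/5 ≈ 1699.2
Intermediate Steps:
Y = -8 (Y = -8*1 = -8)
A(k) = 48/5 (A(k) = -(-8)*6/5 = -1/5*(-48) = 48/5)
A(8)*(44 + 133) = 48*(44 + 133)/5 = (48/5)*177 = 8496/5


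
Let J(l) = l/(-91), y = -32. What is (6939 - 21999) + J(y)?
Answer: -1370428/91 ≈ -15060.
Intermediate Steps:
J(l) = -l/91 (J(l) = l*(-1/91) = -l/91)
(6939 - 21999) + J(y) = (6939 - 21999) - 1/91*(-32) = -15060 + 32/91 = -1370428/91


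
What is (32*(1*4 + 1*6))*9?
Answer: 2880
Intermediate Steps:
(32*(1*4 + 1*6))*9 = (32*(4 + 6))*9 = (32*10)*9 = 320*9 = 2880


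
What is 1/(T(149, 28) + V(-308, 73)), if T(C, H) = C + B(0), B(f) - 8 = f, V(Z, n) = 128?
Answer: 1/285 ≈ 0.0035088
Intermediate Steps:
B(f) = 8 + f
T(C, H) = 8 + C (T(C, H) = C + (8 + 0) = C + 8 = 8 + C)
1/(T(149, 28) + V(-308, 73)) = 1/((8 + 149) + 128) = 1/(157 + 128) = 1/285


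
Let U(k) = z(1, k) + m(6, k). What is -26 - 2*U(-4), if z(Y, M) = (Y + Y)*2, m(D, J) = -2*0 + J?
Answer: -26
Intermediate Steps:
m(D, J) = J (m(D, J) = 0 + J = J)
z(Y, M) = 4*Y (z(Y, M) = (2*Y)*2 = 4*Y)
U(k) = 4 + k (U(k) = 4*1 + k = 4 + k)
-26 - 2*U(-4) = -26 - 2*(4 - 4) = -26 - 2*0 = -26 + 0 = -26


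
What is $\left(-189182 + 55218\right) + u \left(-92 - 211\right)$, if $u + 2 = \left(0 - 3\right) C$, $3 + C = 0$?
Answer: $-136085$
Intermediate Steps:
$C = -3$ ($C = -3 + 0 = -3$)
$u = 7$ ($u = -2 + \left(0 - 3\right) \left(-3\right) = -2 - -9 = -2 + 9 = 7$)
$\left(-189182 + 55218\right) + u \left(-92 - 211\right) = \left(-189182 + 55218\right) + 7 \left(-92 - 211\right) = -133964 + 7 \left(-303\right) = -133964 - 2121 = -136085$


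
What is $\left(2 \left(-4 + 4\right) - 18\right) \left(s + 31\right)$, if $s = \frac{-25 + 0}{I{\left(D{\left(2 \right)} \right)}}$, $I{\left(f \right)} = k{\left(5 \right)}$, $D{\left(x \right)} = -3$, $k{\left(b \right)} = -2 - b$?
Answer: $- \frac{4356}{7} \approx -622.29$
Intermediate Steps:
$I{\left(f \right)} = -7$ ($I{\left(f \right)} = -2 - 5 = -7$)
$s = \frac{25}{7}$ ($s = \frac{-25 + 0}{-7} = \left(-25\right) \left(- \frac{1}{7}\right) = \frac{25}{7} \approx 3.5714$)
$\left(2 \left(-4 + 4\right) - 18\right) \left(s + 31\right) = \left(2 \left(-4 + 4\right) - 18\right) \left(\frac{25}{7} + 31\right) = \left(2 \cdot 0 - 18\right) \frac{242}{7} = \left(0 - 18\right) \frac{242}{7} = \left(-18\right) \frac{242}{7} = - \frac{4356}{7}$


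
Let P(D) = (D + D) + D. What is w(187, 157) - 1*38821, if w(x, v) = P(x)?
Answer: -38260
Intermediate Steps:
P(D) = 3*D (P(D) = 2*D + D = 3*D)
w(x, v) = 3*x
w(187, 157) - 1*38821 = 3*187 - 1*38821 = 561 - 38821 = -38260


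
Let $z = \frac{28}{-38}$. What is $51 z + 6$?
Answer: $- \frac{600}{19} \approx -31.579$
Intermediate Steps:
$z = - \frac{14}{19}$ ($z = 28 \left(- \frac{1}{38}\right) = - \frac{14}{19} \approx -0.73684$)
$51 z + 6 = 51 \left(- \frac{14}{19}\right) + 6 = - \frac{714}{19} + 6 = - \frac{600}{19}$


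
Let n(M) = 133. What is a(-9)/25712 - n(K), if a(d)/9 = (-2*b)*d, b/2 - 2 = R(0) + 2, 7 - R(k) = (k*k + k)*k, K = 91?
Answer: -854033/6428 ≈ -132.86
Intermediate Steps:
R(k) = 7 - k*(k + k²) (R(k) = 7 - (k*k + k)*k = 7 - (k² + k)*k = 7 - (k + k²)*k = 7 - k*(k + k²))
b = 22 (b = 4 + 2*((7 - 1*0² - 1*0³) + 2) = 4 + 2*((7 - 1*0 - 1*0) + 2) = 4 + 2*((7 + 0 + 0) + 2) = 4 + 2*(7 + 2) = 4 + 2*9 = 4 + 18 = 22)
a(d) = -396*d (a(d) = 9*((-2*22)*d) = 9*(-44*d) = -396*d)
a(-9)/25712 - n(K) = -396*(-9)/25712 - 1*133 = 3564*(1/25712) - 133 = 891/6428 - 133 = -854033/6428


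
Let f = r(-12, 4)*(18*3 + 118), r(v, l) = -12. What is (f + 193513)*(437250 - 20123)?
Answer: 79858547023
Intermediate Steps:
f = -2064 (f = -12*(18*3 + 118) = -12*(54 + 118) = -12*172 = -2064)
(f + 193513)*(437250 - 20123) = (-2064 + 193513)*(437250 - 20123) = 191449*417127 = 79858547023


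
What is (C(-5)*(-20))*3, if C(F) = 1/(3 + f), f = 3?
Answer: -10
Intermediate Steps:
C(F) = ⅙ (C(F) = 1/(3 + 3) = 1/6 = ⅙)
(C(-5)*(-20))*3 = ((⅙)*(-20))*3 = -10/3*3 = -10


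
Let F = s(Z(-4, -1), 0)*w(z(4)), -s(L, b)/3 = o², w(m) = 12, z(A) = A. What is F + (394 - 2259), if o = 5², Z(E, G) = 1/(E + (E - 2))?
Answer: -24365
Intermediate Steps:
Z(E, G) = 1/(-2 + 2*E) (Z(E, G) = 1/(E + (-2 + E)) = 1/(-2 + 2*E))
o = 25
s(L, b) = -1875 (s(L, b) = -3*25² = -3*625 = -1875)
F = -22500 (F = -1875*12 = -22500)
F + (394 - 2259) = -22500 + (394 - 2259) = -22500 - 1865 = -24365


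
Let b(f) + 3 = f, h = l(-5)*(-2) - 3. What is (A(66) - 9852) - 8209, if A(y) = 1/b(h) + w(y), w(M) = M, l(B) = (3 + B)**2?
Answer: -251931/14 ≈ -17995.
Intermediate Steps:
h = -11 (h = (3 - 5)**2*(-2) - 3 = (-2)**2*(-2) - 3 = 4*(-2) - 3 = -8 - 3 = -11)
b(f) = -3 + f
A(y) = -1/14 + y (A(y) = 1/(-3 - 11) + y = 1/(-14) + y = -1/14 + y)
(A(66) - 9852) - 8209 = ((-1/14 + 66) - 9852) - 8209 = (923/14 - 9852) - 8209 = -137005/14 - 8209 = -251931/14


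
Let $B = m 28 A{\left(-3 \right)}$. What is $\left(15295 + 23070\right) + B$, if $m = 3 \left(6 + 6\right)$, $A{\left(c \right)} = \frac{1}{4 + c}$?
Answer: $39373$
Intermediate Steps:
$m = 36$ ($m = 3 \cdot 12 = 36$)
$B = 1008$ ($B = \frac{36 \cdot 28}{4 - 3} = \frac{1008}{1} = 1008 \cdot 1 = 1008$)
$\left(15295 + 23070\right) + B = \left(15295 + 23070\right) + 1008 = 38365 + 1008 = 39373$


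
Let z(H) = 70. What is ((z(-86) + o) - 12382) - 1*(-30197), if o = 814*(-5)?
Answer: 13815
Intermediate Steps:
o = -4070
((z(-86) + o) - 12382) - 1*(-30197) = ((70 - 4070) - 12382) - 1*(-30197) = (-4000 - 12382) + 30197 = -16382 + 30197 = 13815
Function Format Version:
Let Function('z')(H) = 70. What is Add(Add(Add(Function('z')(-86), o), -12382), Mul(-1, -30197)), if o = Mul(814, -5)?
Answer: 13815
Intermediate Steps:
o = -4070
Add(Add(Add(Function('z')(-86), o), -12382), Mul(-1, -30197)) = Add(Add(Add(70, -4070), -12382), Mul(-1, -30197)) = Add(Add(-4000, -12382), 30197) = Add(-16382, 30197) = 13815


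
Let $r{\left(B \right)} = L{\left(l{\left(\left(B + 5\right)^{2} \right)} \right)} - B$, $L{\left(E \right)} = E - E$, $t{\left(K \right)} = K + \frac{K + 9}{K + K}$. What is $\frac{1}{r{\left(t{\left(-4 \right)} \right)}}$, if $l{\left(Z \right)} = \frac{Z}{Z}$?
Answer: $\frac{8}{37} \approx 0.21622$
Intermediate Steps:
$t{\left(K \right)} = K + \frac{9 + K}{2 K}$
$l{\left(Z \right)} = 1$
$L{\left(E \right)} = 0$
$r{\left(B \right)} = - B$ ($r{\left(B \right)} = 0 - B = - B$)
$\frac{1}{r{\left(t{\left(-4 \right)} \right)}} = \frac{1}{\left(-1\right) \left(\frac{1}{2} - 4 + \frac{9}{2 \left(-4\right)}\right)} = \frac{1}{\left(-1\right) \left(\frac{1}{2} - 4 + \frac{9}{2} \left(- \frac{1}{4}\right)\right)} = \frac{1}{\left(-1\right) \left(\frac{1}{2} - 4 - \frac{9}{8}\right)} = \frac{1}{\left(-1\right) \left(- \frac{37}{8}\right)} = \frac{1}{\frac{37}{8}} = \frac{8}{37}$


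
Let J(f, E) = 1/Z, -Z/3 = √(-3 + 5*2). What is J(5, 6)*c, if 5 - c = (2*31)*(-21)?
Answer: -1307*√7/21 ≈ -164.67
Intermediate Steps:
Z = -3*√7 (Z = -3*√(-3 + 5*2) = -3*√(-3 + 10) = -3*√7 ≈ -7.9373)
c = 1307 (c = 5 - 2*31*(-21) = 5 - 62*(-21) = 5 - 1*(-1302) = 5 + 1302 = 1307)
J(f, E) = -√7/21 (J(f, E) = 1/(-3*√7) = -√7/21)
J(5, 6)*c = -√7/21*1307 = -1307*√7/21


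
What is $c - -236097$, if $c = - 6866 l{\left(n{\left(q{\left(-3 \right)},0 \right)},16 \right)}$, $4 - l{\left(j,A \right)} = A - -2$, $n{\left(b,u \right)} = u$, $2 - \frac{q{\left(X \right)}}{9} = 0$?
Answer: $332221$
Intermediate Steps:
$q{\left(X \right)} = 18$ ($q{\left(X \right)} = 18 - 0 = 18 + 0 = 18$)
$l{\left(j,A \right)} = 2 - A$ ($l{\left(j,A \right)} = 4 - \left(A - -2\right) = 4 - \left(A + 2\right) = 4 - \left(2 + A\right) = 2 - A$)
$c = 96124$ ($c = - 6866 \left(2 - 16\right) = \left(-6866\right) \left(-14\right) = 96124$)
$c - -236097 = 96124 - -236097 = 96124 + \left(-1949181 + 2185278\right) = 96124 + 236097 = 332221$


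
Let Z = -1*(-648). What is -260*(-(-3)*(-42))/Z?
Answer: 455/9 ≈ 50.556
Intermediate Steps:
Z = 648
-260*(-(-3)*(-42))/Z = -260*(-(-3)*(-42))/648 = -260*(-1*126)/648 = -(-32760)/648 = -260*(-7/36) = 455/9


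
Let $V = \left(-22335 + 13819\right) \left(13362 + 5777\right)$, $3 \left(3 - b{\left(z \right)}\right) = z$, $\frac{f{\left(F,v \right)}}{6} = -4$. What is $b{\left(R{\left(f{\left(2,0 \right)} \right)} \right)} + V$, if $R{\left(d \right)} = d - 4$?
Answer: $- \frac{488963135}{3} \approx -1.6299 \cdot 10^{8}$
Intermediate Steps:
$f{\left(F,v \right)} = -24$ ($f{\left(F,v \right)} = 6 \left(-4\right) = -24$)
$R{\left(d \right)} = -4 + d$
$b{\left(z \right)} = 3 - \frac{z}{3}$
$V = -162987724$ ($V = \left(-8516\right) 19139 = -162987724$)
$b{\left(R{\left(f{\left(2,0 \right)} \right)} \right)} + V = \left(3 - \frac{-4 - 24}{3}\right) - 162987724 = \left(3 - - \frac{28}{3}\right) - 162987724 = \left(3 + \frac{28}{3}\right) - 162987724 = \frac{37}{3} - 162987724 = - \frac{488963135}{3}$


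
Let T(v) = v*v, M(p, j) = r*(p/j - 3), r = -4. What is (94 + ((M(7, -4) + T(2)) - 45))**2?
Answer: 5184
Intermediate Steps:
M(p, j) = 12 - 4*p/j (M(p, j) = -4*(p/j - 3) = -4*(-3 + p/j) = 12 - 4*p/j)
T(v) = v**2
(94 + ((M(7, -4) + T(2)) - 45))**2 = (94 + (((12 - 4*7/(-4)) + 2**2) - 45))**2 = (94 + (((12 - 4*7*(-1/4)) + 4) - 45))**2 = (94 + (((12 + 7) + 4) - 45))**2 = (94 + ((19 + 4) - 45))**2 = (94 + (23 - 45))**2 = (94 - 22)**2 = 72**2 = 5184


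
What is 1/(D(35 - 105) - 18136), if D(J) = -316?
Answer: -1/18452 ≈ -5.4195e-5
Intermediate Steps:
1/(D(35 - 105) - 18136) = 1/(-316 - 18136) = 1/(-18452) = -1/18452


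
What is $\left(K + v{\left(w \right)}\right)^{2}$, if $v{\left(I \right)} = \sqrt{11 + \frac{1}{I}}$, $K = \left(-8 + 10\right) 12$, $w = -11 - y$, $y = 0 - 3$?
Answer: $\frac{\left(96 + \sqrt{174}\right)^{2}}{16} \approx 745.17$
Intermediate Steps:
$y = -3$ ($y = 0 - 3 = -3$)
$w = -8$ ($w = -11 - -3 = -11 + 3 = -8$)
$K = 24$ ($K = 2 \cdot 12 = 24$)
$\left(K + v{\left(w \right)}\right)^{2} = \left(24 + \sqrt{11 + \frac{1}{-8}}\right)^{2} = \left(24 + \sqrt{11 - \frac{1}{8}}\right)^{2} = \left(24 + \sqrt{\frac{87}{8}}\right)^{2} = \left(24 + \frac{\sqrt{174}}{4}\right)^{2}$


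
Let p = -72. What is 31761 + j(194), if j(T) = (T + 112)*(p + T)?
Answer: 69093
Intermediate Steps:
j(T) = (-72 + T)*(112 + T) (j(T) = (T + 112)*(-72 + T) = (112 + T)*(-72 + T) = (-72 + T)*(112 + T))
31761 + j(194) = 31761 + (-8064 + 194**2 + 40*194) = 31761 + (-8064 + 37636 + 7760) = 31761 + 37332 = 69093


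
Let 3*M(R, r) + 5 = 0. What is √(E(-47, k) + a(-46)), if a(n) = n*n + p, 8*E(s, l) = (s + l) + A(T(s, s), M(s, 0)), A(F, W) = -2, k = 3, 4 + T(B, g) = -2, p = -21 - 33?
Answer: 5*√329/2 ≈ 45.346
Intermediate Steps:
M(R, r) = -5/3 (M(R, r) = -5/3 + (⅓)*0 = -5/3 + 0 = -5/3)
p = -54
T(B, g) = -6 (T(B, g) = -4 - 2 = -6)
E(s, l) = -¼ + l/8 + s/8 (E(s, l) = ((s + l) - 2)/8 = ((l + s) - 2)/8 = (-2 + l + s)/8 = -¼ + l/8 + s/8)
a(n) = -54 + n² (a(n) = n*n - 54 = n² - 54 = -54 + n²)
√(E(-47, k) + a(-46)) = √((-¼ + (⅛)*3 + (⅛)*(-47)) + (-54 + (-46)²)) = √((-¼ + 3/8 - 47/8) + (-54 + 2116)) = √(-23/4 + 2062) = √(8225/4) = 5*√329/2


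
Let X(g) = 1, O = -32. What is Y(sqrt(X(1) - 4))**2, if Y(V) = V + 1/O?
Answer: (-1 + 32*I*sqrt(3))**2/1024 ≈ -2.999 - 0.10825*I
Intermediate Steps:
Y(V) = -1/32 + V (Y(V) = V + 1/(-32) = V - 1/32 = -1/32 + V)
Y(sqrt(X(1) - 4))**2 = (-1/32 + sqrt(1 - 4))**2 = (-1/32 + sqrt(-3))**2 = (-1/32 + I*sqrt(3))**2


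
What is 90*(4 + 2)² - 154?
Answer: 3086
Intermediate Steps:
90*(4 + 2)² - 154 = 90*6² - 154 = 90*36 - 154 = 3240 - 154 = 3086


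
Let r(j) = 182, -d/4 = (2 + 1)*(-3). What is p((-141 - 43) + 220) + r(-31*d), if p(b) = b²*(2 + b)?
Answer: 49430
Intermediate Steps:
d = 36 (d = -4*(2 + 1)*(-3) = -12*(-3) = -4*(-9) = 36)
p((-141 - 43) + 220) + r(-31*d) = ((-141 - 43) + 220)²*(2 + ((-141 - 43) + 220)) + 182 = (-184 + 220)²*(2 + (-184 + 220)) + 182 = 36²*(2 + 36) + 182 = 1296*38 + 182 = 49248 + 182 = 49430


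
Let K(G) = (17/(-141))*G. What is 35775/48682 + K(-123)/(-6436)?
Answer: 5393859973/7362957772 ≈ 0.73257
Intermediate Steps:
K(G) = -17*G/141 (K(G) = (17*(-1/141))*G = -17*G/141)
35775/48682 + K(-123)/(-6436) = 35775/48682 - 17/141*(-123)/(-6436) = 35775*(1/48682) + (697/47)*(-1/6436) = 35775/48682 - 697/302492 = 5393859973/7362957772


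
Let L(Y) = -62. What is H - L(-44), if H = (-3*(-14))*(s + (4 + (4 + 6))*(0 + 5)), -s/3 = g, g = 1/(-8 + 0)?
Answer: 12071/4 ≈ 3017.8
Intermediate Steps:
g = -⅛ (g = 1/(-8) = -⅛ ≈ -0.12500)
s = 3/8 (s = -3*(-⅛) = 3/8 ≈ 0.37500)
H = 11823/4 (H = (-3*(-14))*(3/8 + (4 + (4 + 6))*(0 + 5)) = 42*(3/8 + (4 + 10)*5) = 42*(3/8 + 14*5) = 42*(3/8 + 70) = 42*(563/8) = 11823/4 ≈ 2955.8)
H - L(-44) = 11823/4 - 1*(-62) = 11823/4 + 62 = 12071/4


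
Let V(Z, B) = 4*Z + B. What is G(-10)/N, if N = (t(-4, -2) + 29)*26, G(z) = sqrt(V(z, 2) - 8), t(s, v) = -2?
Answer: I*sqrt(46)/702 ≈ 0.0096614*I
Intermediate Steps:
V(Z, B) = B + 4*Z
G(z) = sqrt(-6 + 4*z) (G(z) = sqrt((2 + 4*z) - 8) = sqrt(-6 + 4*z))
N = 702 (N = (-2 + 29)*26 = 27*26 = 702)
G(-10)/N = sqrt(-6 + 4*(-10))/702 = sqrt(-6 - 40)*(1/702) = sqrt(-46)*(1/702) = (I*sqrt(46))*(1/702) = I*sqrt(46)/702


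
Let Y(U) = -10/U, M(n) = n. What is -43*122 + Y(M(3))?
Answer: -15748/3 ≈ -5249.3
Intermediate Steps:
-43*122 + Y(M(3)) = -43*122 - 10/3 = -5246 - 10*⅓ = -5246 - 10/3 = -15748/3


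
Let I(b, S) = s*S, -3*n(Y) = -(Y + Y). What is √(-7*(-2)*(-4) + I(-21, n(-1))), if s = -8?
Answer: 2*I*√114/3 ≈ 7.118*I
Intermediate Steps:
n(Y) = 2*Y/3 (n(Y) = -(-1)*(Y + Y)/3 = -(-1)*2*Y/3 = -(-2)*Y/3 = 2*Y/3)
I(b, S) = -8*S
√(-7*(-2)*(-4) + I(-21, n(-1))) = √(-7*(-2)*(-4) - 16*(-1)/3) = √(14*(-4) - 8*(-⅔)) = √(-56 + 16/3) = √(-152/3) = 2*I*√114/3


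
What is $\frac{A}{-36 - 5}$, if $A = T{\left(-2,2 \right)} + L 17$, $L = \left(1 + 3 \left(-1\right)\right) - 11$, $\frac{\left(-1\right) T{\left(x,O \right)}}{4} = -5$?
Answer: $\frac{201}{41} \approx 4.9024$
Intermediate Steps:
$T{\left(x,O \right)} = 20$ ($T{\left(x,O \right)} = \left(-4\right) \left(-5\right) = 20$)
$L = -13$ ($L = \left(1 - 3\right) - 11 = -2 - 11 = -13$)
$A = -201$ ($A = 20 - 221 = -201$)
$\frac{A}{-36 - 5} = - \frac{201}{-36 - 5} = - \frac{201}{-41} = \left(-201\right) \left(- \frac{1}{41}\right) = \frac{201}{41}$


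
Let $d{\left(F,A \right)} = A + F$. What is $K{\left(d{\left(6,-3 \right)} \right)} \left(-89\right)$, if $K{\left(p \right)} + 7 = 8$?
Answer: $-89$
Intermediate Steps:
$K{\left(p \right)} = 1$ ($K{\left(p \right)} = -7 + 8 = 1$)
$K{\left(d{\left(6,-3 \right)} \right)} \left(-89\right) = 1 \left(-89\right) = -89$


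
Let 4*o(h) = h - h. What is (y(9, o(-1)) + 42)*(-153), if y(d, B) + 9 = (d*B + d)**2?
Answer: -17442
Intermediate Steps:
o(h) = 0 (o(h) = (h - h)/4 = (1/4)*0 = 0)
y(d, B) = -9 + (d + B*d)**2 (y(d, B) = -9 + (d*B + d)**2 = -9 + (B*d + d)**2 = -9 + (d + B*d)**2)
(y(9, o(-1)) + 42)*(-153) = ((-9 + 9**2*(1 + 0)**2) + 42)*(-153) = ((-9 + 81*1**2) + 42)*(-153) = ((-9 + 81*1) + 42)*(-153) = ((-9 + 81) + 42)*(-153) = (72 + 42)*(-153) = 114*(-153) = -17442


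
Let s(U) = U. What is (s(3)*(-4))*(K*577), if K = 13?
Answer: -90012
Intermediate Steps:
(s(3)*(-4))*(K*577) = (3*(-4))*(13*577) = -12*7501 = -90012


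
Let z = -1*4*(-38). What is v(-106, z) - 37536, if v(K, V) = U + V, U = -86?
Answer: -37470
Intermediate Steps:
z = 152 (z = -4*(-38) = 152)
v(K, V) = -86 + V
v(-106, z) - 37536 = (-86 + 152) - 37536 = 66 - 37536 = -37470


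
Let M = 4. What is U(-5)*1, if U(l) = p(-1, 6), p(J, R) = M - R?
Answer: -2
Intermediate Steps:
p(J, R) = 4 - R
U(l) = -2 (U(l) = 4 - 1*6 = 4 - 6 = -2)
U(-5)*1 = -2*1 = -2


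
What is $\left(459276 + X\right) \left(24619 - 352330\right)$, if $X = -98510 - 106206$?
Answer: $-83422112160$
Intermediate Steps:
$X = -204716$ ($X = -98510 - 106206 = -204716$)
$\left(459276 + X\right) \left(24619 - 352330\right) = \left(459276 - 204716\right) \left(24619 - 352330\right) = 254560 \left(-327711\right) = -83422112160$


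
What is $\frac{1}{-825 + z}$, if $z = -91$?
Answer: $- \frac{1}{916} \approx -0.0010917$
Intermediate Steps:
$\frac{1}{-825 + z} = \frac{1}{-825 - 91} = \frac{1}{-916} = - \frac{1}{916}$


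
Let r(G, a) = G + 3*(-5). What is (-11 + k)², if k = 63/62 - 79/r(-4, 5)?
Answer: 47100769/1387684 ≈ 33.942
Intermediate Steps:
r(G, a) = -15 + G (r(G, a) = G - 15 = -15 + G)
k = 6095/1178 (k = 63/62 - 79/(-15 - 4) = 63*(1/62) - 79/(-19) = 63/62 - 79*(-1/19) = 63/62 + 79/19 = 6095/1178 ≈ 5.1740)
(-11 + k)² = (-11 + 6095/1178)² = (-6863/1178)² = 47100769/1387684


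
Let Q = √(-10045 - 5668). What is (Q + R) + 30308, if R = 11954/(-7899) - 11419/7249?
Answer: 1735254710881/57259851 + I*√15713 ≈ 30305.0 + 125.35*I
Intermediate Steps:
Q = I*√15713 (Q = √(-15713) = I*√15713 ≈ 125.35*I)
R = -176853227/57259851 (R = 11954*(-1/7899) - 11419*1/7249 = -11954/7899 - 11419/7249 = -176853227/57259851 ≈ -3.0886)
(Q + R) + 30308 = (I*√15713 - 176853227/57259851) + 30308 = (-176853227/57259851 + I*√15713) + 30308 = 1735254710881/57259851 + I*√15713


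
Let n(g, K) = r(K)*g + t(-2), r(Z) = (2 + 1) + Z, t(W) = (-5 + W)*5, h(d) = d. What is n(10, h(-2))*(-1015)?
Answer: 25375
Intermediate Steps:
t(W) = -25 + 5*W
r(Z) = 3 + Z
n(g, K) = -35 + g*(3 + K) (n(g, K) = (3 + K)*g + (-25 + 5*(-2)) = g*(3 + K) + (-25 - 10) = g*(3 + K) - 35 = -35 + g*(3 + K))
n(10, h(-2))*(-1015) = (-35 + 10*(3 - 2))*(-1015) = (-35 + 10*1)*(-1015) = (-35 + 10)*(-1015) = -25*(-1015) = 25375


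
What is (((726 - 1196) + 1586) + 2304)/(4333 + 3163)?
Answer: 855/1874 ≈ 0.45624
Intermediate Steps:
(((726 - 1196) + 1586) + 2304)/(4333 + 3163) = ((-470 + 1586) + 2304)/7496 = (1116 + 2304)*(1/7496) = 3420*(1/7496) = 855/1874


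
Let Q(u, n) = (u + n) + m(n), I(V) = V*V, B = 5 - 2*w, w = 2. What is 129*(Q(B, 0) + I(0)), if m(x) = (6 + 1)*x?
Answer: 129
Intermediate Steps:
m(x) = 7*x
B = 1 (B = 5 - 2*2 = 5 - 4 = 1)
I(V) = V²
Q(u, n) = u + 8*n (Q(u, n) = (u + n) + 7*n = (n + u) + 7*n = u + 8*n)
129*(Q(B, 0) + I(0)) = 129*((1 + 8*0) + 0²) = 129*((1 + 0) + 0) = 129*(1 + 0) = 129*1 = 129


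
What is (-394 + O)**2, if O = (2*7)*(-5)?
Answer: 215296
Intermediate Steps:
O = -70 (O = 14*(-5) = -70)
(-394 + O)**2 = (-394 - 70)**2 = (-464)**2 = 215296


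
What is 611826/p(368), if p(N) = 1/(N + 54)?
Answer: 258190572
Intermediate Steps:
p(N) = 1/(54 + N)
611826/p(368) = 611826/(1/(54 + 368)) = 611826/(1/422) = 611826*422 = 258190572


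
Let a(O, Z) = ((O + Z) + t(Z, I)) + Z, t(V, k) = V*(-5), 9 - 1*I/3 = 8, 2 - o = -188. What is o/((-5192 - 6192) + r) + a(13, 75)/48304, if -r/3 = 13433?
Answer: -5033639/624123908 ≈ -0.0080651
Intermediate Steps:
o = 190 (o = 2 - 1*(-188) = 2 + 188 = 190)
r = -40299 (r = -3*13433 = -40299)
I = 3 (I = 27 - 3*8 = 27 - 24 = 3)
t(V, k) = -5*V
a(O, Z) = O - 3*Z (a(O, Z) = ((O + Z) - 5*Z) + Z = (O - 4*Z) + Z = O - 3*Z)
o/((-5192 - 6192) + r) + a(13, 75)/48304 = 190/((-5192 - 6192) - 40299) + (13 - 3*75)/48304 = 190/(-11384 - 40299) + (13 - 225)*(1/48304) = 190/(-51683) - 212*1/48304 = 190*(-1/51683) - 53/12076 = -190/51683 - 53/12076 = -5033639/624123908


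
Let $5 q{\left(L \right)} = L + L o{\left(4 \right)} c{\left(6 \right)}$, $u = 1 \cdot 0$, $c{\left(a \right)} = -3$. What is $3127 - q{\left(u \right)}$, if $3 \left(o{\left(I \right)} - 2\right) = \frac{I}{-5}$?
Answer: $3127$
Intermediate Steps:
$o{\left(I \right)} = 2 - \frac{I}{15}$ ($o{\left(I \right)} = 2 + \frac{I \frac{1}{-5}}{3} = 2 + \frac{I \left(- \frac{1}{5}\right)}{3} = 2 + \frac{\left(- \frac{1}{5}\right) I}{3} = 2 - \frac{I}{15}$)
$u = 0$
$q{\left(L \right)} = - \frac{21 L}{25}$ ($q{\left(L \right)} = \frac{L + L \left(2 - \frac{4}{15}\right) \left(-3\right)}{5} = \frac{L + L \frac{26}{15} \left(-3\right)}{5} = \frac{L + L \left(- \frac{26}{5}\right)}{5} = \frac{L - \frac{26 L}{5}}{5} = \frac{\left(- \frac{21}{5}\right) L}{5} = - \frac{21 L}{25}$)
$3127 - q{\left(u \right)} = 3127 - \left(- \frac{21}{25}\right) 0 = 3127 - 0 = 3127 + 0 = 3127$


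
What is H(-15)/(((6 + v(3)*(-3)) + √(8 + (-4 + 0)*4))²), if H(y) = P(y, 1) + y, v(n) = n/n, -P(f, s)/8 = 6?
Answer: 63*I/(-I + 12*√2) ≈ -0.21799 + 3.6995*I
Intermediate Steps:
P(f, s) = -48 (P(f, s) = -8*6 = -48)
v(n) = 1
H(y) = -48 + y
H(-15)/(((6 + v(3)*(-3)) + √(8 + (-4 + 0)*4))²) = (-48 - 15)/(((6 + 1*(-3)) + √(8 + (-4 + 0)*4))²) = -63/((6 - 3) + √(8 - 4*4))² = -63/(3 + √(8 - 16))² = -63/(3 + √(-8))² = -63/(3 + 2*I*√2)²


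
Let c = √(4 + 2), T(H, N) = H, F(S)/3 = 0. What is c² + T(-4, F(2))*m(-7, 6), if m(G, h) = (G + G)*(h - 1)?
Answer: 286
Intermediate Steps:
F(S) = 0 (F(S) = 3*0 = 0)
m(G, h) = 2*G*(-1 + h) (m(G, h) = (2*G)*(-1 + h) = 2*G*(-1 + h))
c = √6 ≈ 2.4495
c² + T(-4, F(2))*m(-7, 6) = (√6)² - 8*(-7)*(-1 + 6) = 6 - 8*(-7)*5 = 6 - 4*(-70) = 6 + 280 = 286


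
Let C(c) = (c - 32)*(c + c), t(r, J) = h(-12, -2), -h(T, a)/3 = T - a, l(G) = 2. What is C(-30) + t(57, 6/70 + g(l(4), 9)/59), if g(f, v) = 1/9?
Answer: 3750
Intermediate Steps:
g(f, v) = 1/9
h(T, a) = -3*T + 3*a (h(T, a) = -3*(T - a) = -3*T + 3*a)
t(r, J) = 30 (t(r, J) = -3*(-12) + 3*(-2) = 36 - 6 = 30)
C(c) = 2*c*(-32 + c) (C(c) = (-32 + c)*(2*c) = 2*c*(-32 + c))
C(-30) + t(57, 6/70 + g(l(4), 9)/59) = 2*(-30)*(-32 - 30) + 30 = 2*(-30)*(-62) + 30 = 3720 + 30 = 3750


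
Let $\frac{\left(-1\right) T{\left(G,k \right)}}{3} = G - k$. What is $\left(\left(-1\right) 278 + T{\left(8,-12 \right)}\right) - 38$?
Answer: $-376$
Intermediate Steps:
$T{\left(G,k \right)} = - 3 G + 3 k$ ($T{\left(G,k \right)} = - 3 \left(G - k\right) = - 3 G + 3 k$)
$\left(\left(-1\right) 278 + T{\left(8,-12 \right)}\right) - 38 = \left(\left(-1\right) 278 + \left(\left(-3\right) 8 + 3 \left(-12\right)\right)\right) - 38 = \left(-278 - 60\right) - 38 = -338 - 38 = -376$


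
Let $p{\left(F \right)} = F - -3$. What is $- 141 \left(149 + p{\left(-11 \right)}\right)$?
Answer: $-19881$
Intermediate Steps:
$p{\left(F \right)} = 3 + F$ ($p{\left(F \right)} = F + 3 = 3 + F$)
$- 141 \left(149 + p{\left(-11 \right)}\right) = - 141 \left(149 + \left(3 - 11\right)\right) = - 141 \left(149 - 8\right) = \left(-141\right) 141 = -19881$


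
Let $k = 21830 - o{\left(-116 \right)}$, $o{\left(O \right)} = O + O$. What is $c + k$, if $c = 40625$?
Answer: $62687$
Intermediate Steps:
$o{\left(O \right)} = 2 O$
$k = 22062$ ($k = 21830 - 2 \left(-116\right) = 21830 - -232 = 21830 + 232 = 22062$)
$c + k = 40625 + 22062 = 62687$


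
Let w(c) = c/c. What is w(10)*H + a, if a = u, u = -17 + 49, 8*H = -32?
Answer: 28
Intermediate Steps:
H = -4 (H = (⅛)*(-32) = -4)
w(c) = 1
u = 32
a = 32
w(10)*H + a = 1*(-4) + 32 = -4 + 32 = 28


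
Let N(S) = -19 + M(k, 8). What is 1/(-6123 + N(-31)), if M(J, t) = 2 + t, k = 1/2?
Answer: -1/6132 ≈ -0.00016308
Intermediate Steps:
k = ½ ≈ 0.50000
N(S) = -9 (N(S) = -19 + (2 + 8) = -19 + 10 = -9)
1/(-6123 + N(-31)) = 1/(-6123 - 9) = 1/(-6132) = -1/6132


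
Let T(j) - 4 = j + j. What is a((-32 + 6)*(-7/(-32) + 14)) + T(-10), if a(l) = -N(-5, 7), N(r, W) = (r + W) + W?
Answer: -25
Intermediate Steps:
N(r, W) = r + 2*W (N(r, W) = (W + r) + W = r + 2*W)
a(l) = -9 (a(l) = -(-5 + 2*7) = -(-5 + 14) = -1*9 = -9)
T(j) = 4 + 2*j (T(j) = 4 + (j + j) = 4 + 2*j)
a((-32 + 6)*(-7/(-32) + 14)) + T(-10) = -9 + (4 + 2*(-10)) = -9 + (4 - 20) = -9 - 16 = -25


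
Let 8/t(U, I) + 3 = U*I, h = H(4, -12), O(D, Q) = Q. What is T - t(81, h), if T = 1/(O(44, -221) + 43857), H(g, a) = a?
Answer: 350063/42545100 ≈ 0.0082280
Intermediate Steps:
h = -12
t(U, I) = 8/(-3 + I*U) (t(U, I) = 8/(-3 + U*I) = 8/(-3 + I*U))
T = 1/43636 (T = 1/(-221 + 43857) = 1/43636 ≈ 2.2917e-5)
T - t(81, h) = 1/43636 - 8/(-3 - 12*81) = 1/43636 - 8/(-3 - 972) = 1/43636 - 8/(-975) = 1/43636 - 8*(-1)/975 = 1/43636 - 1*(-8/975) = 1/43636 + 8/975 = 350063/42545100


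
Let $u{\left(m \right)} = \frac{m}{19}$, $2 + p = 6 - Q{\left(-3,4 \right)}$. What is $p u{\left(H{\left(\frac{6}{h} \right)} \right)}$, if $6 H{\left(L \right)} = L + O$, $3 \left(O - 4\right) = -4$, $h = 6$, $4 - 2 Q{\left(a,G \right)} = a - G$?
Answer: $- \frac{11}{228} \approx -0.048246$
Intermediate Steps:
$Q{\left(a,G \right)} = 2 + \frac{G}{2} - \frac{a}{2}$ ($Q{\left(a,G \right)} = 2 - \frac{a - G}{2} = 2 + \left(\frac{G}{2} - \frac{a}{2}\right) = 2 + \frac{G}{2} - \frac{a}{2}$)
$O = \frac{8}{3}$ ($O = 4 + \frac{1}{3} \left(-4\right) = 4 - \frac{4}{3} = \frac{8}{3} \approx 2.6667$)
$H{\left(L \right)} = \frac{4}{9} + \frac{L}{6}$ ($H{\left(L \right)} = \frac{L + \frac{8}{3}}{6} = \frac{\frac{8}{3} + L}{6} = \frac{4}{9} + \frac{L}{6}$)
$p = - \frac{3}{2}$ ($p = -2 - \left(-4 + 2 + \frac{3}{2}\right) = -2 + \left(6 - \left(2 + 2 + \frac{3}{2}\right)\right) = -2 + \left(6 - \frac{11}{2}\right) = -2 + \frac{1}{2} = - \frac{3}{2} \approx -1.5$)
$u{\left(m \right)} = \frac{m}{19}$ ($u{\left(m \right)} = m \frac{1}{19} = \frac{m}{19}$)
$p u{\left(H{\left(\frac{6}{h} \right)} \right)} = - \frac{3 \frac{\frac{4}{9} + \frac{6 \cdot \frac{1}{6}}{6}}{19}}{2} = - \frac{3 \frac{\frac{4}{9} + \frac{1}{6} \cdot 1}{19}}{2} = - \frac{3 \frac{\frac{4}{9} + \frac{1}{6}}{19}}{2} = - \frac{3 \cdot \frac{1}{19} \cdot \frac{11}{18}}{2} = \left(- \frac{3}{2}\right) \frac{11}{342} = - \frac{11}{228}$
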